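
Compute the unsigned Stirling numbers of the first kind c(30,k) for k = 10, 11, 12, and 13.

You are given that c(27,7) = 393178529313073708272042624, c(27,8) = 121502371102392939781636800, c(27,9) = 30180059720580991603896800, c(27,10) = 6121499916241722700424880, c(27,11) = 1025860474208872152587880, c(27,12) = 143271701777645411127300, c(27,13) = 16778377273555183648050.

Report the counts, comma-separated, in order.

215760462268683520394805979744, 39539238727270799376544542000, 6097272817323042122728617800, 796974693974455191377937300

[28] T[28,8]:27*121502371102392939781636800+393178529313073708272042624=3673742549077683082376236224 · T[28,9]:27*30180059720580991603896800+121502371102392939781636800=936363983558079713086850400 · T[28,10]:27*6121499916241722700424880+30180059720580991603896800=195460557459107504515368560 · T[28,11]:27*1025860474208872152587880+6121499916241722700424880=33819732719881270820297640 · T[28,12]:27*143271701777645411127300+1025860474208872152587880=4894196422205298253024980 · T[28,13]:27*16778377273555183648050+143271701777645411127300=596287888163635369624650
[29] T[29,9]:28*936363983558079713086850400+3673742549077683082376236224=29891934088703915048808047424 · T[29,10]:28*195460557459107504515368560+936363983558079713086850400=6409259592413089839517170080 · T[29,11]:28*33819732719881270820297640+195460557459107504515368560=1142413073615783087483702480 · T[29,12]:28*4894196422205298253024980+33819732719881270820297640=170857232541629621904997080 · T[29,13]:28*596287888163635369624650+4894196422205298253024980=21590257290787088602515180
[30] T[30,10]:29*6409259592413089839517170080+29891934088703915048808047424=215760462268683520394805979744 · T[30,11]:29*1142413073615783087483702480+6409259592413089839517170080=39539238727270799376544542000 · T[30,12]:29*170857232541629621904997080+1142413073615783087483702480=6097272817323042122728617800 · T[30,13]:29*21590257290787088602515180+170857232541629621904997080=796974693974455191377937300
Read c(30,10) = 215760462268683520394805979744, c(30,11) = 39539238727270799376544542000, c(30,12) = 6097272817323042122728617800, c(30,13) = 796974693974455191377937300.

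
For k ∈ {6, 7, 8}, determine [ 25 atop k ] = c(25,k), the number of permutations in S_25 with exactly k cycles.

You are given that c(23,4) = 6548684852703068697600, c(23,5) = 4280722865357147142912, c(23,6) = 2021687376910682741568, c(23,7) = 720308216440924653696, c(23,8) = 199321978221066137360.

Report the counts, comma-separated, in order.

[24] T[24,5]:23*4280722865357147142912+6548684852703068697600=105005310755917452984576 · T[24,6]:23*2021687376910682741568+4280722865357147142912=50779532534302850198976 · T[24,7]:23*720308216440924653696+2021687376910682741568=18588776355051949776576 · T[24,8]:23*199321978221066137360+720308216440924653696=5304713715525445812976
[25] T[25,6]:24*50779532534302850198976+105005310755917452984576=1323714091579185857760000 · T[25,7]:24*18588776355051949776576+50779532534302850198976=496910165055549644836800 · T[25,8]:24*5304713715525445812976+18588776355051949776576=145901905527662649288000
Read c(25,6) = 1323714091579185857760000, c(25,7) = 496910165055549644836800, c(25,8) = 145901905527662649288000.

1323714091579185857760000, 496910165055549644836800, 145901905527662649288000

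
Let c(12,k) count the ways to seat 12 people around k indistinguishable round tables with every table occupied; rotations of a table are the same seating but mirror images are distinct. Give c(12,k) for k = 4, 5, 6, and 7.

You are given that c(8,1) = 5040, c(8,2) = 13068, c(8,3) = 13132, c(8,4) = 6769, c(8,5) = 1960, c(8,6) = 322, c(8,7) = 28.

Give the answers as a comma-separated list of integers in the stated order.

105258076, 45995730, 13339535, 2637558

row 9: T[9][1]=8·5040+0=40320  T[9][2]=8·13068+5040=109584  T[9][3]=8·13132+13068=118124  T[9][4]=8·6769+13132=67284  T[9][5]=8·1960+6769=22449  T[9][6]=8·322+1960=4536  T[9][7]=8·28+322=546
row 10: T[10][2]=9·109584+40320=1026576  T[10][3]=9·118124+109584=1172700  T[10][4]=9·67284+118124=723680  T[10][5]=9·22449+67284=269325  T[10][6]=9·4536+22449=63273  T[10][7]=9·546+4536=9450
row 11: T[11][3]=10·1172700+1026576=12753576  T[11][4]=10·723680+1172700=8409500  T[11][5]=10·269325+723680=3416930  T[11][6]=10·63273+269325=902055  T[11][7]=10·9450+63273=157773
row 12: T[12][4]=11·8409500+12753576=105258076  T[12][5]=11·3416930+8409500=45995730  T[12][6]=11·902055+3416930=13339535  T[12][7]=11·157773+902055=2637558
Read c(12,4) = 105258076, c(12,5) = 45995730, c(12,6) = 13339535, c(12,7) = 2637558.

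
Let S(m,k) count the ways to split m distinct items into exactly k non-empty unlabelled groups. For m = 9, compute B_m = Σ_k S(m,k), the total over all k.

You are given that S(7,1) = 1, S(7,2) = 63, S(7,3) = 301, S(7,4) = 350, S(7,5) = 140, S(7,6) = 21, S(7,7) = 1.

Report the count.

row 8: T[8][1]=1·1+0=1  T[8][2]=2·63+1=127  T[8][3]=3·301+63=966  T[8][4]=4·350+301=1701  T[8][5]=5·140+350=1050  T[8][6]=6·21+140=266  T[8][7]=7·1+21=28  T[8][8]=8·0+1=1
row 9: T[9][1]=1·1+0=1  T[9][2]=2·127+1=255  T[9][3]=3·966+127=3025  T[9][4]=4·1701+966=7770  T[9][5]=5·1050+1701=6951  T[9][6]=6·266+1050=2646  T[9][7]=7·28+266=462  T[9][8]=8·1+28=36  T[9][9]=9·0+1=1
B_9 = ΣS(9,k) = 1+255+3025+7770+6951+2646+462+36+1 = 21147

21147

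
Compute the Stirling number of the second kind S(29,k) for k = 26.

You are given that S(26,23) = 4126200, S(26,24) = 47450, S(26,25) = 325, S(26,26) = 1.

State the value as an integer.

@27  (27,24):47450·24+4126200→5265000, (27,25):325·25+47450→55575, (27,26):1·26+325→351
@28  (28,25):55575·25+5265000→6654375, (28,26):351·26+55575→64701
@29  (29,26):64701·26+6654375→8336601
Read S(29,26) = 8336601.

8336601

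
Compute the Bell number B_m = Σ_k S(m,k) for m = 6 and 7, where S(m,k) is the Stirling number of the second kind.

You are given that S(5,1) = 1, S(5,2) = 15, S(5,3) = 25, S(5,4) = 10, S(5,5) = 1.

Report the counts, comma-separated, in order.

203, 877

@6  (6,1):1·1+0→1, (6,2):15·2+1→31, (6,3):25·3+15→90, (6,4):10·4+25→65, (6,5):1·5+10→15, (6,6):0·6+1→1
@7  (7,1):1·1+0→1, (7,2):31·2+1→63, (7,3):90·3+31→301, (7,4):65·4+90→350, (7,5):15·5+65→140, (7,6):1·6+15→21, (7,7):0·7+1→1
B_6 = ΣS(6,k) = 1+31+90+65+15+1 = 203
B_7 = ΣS(7,k) = 1+63+301+350+140+21+1 = 877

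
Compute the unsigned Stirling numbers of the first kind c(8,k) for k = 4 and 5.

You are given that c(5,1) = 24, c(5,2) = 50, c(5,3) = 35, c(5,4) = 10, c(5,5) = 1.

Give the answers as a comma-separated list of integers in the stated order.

6769, 1960

[6] T[6,2]:5*50+24=274 · T[6,3]:5*35+50=225 · T[6,4]:5*10+35=85 · T[6,5]:5*1+10=15
[7] T[7,3]:6*225+274=1624 · T[7,4]:6*85+225=735 · T[7,5]:6*15+85=175
[8] T[8,4]:7*735+1624=6769 · T[8,5]:7*175+735=1960
Read c(8,4) = 6769, c(8,5) = 1960.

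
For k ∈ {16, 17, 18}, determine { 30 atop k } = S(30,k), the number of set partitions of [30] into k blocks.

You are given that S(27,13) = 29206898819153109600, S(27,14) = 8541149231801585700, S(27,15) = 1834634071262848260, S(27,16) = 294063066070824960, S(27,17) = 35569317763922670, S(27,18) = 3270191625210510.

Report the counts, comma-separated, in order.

row 28: T[28][14]=14·8541149231801585700+29206898819153109600=148782988064375309400  T[28][15]=15·1834634071262848260+8541149231801585700=36060660300744309600  T[28][16]=16·294063066070824960+1834634071262848260=6539643128396047620  T[28][17]=17·35569317763922670+294063066070824960=898741468057510350  T[28][18]=18·3270191625210510+35569317763922670=94432767017711850
row 29: T[29][15]=15·36060660300744309600+148782988064375309400=689692892575539953400  T[29][16]=16·6539643128396047620+36060660300744309600=140694950355081071520  T[29][17]=17·898741468057510350+6539643128396047620=21818248085373723570  T[29][18]=18·94432767017711850+898741468057510350=2598531274376323650
row 30: T[30][16]=16·140694950355081071520+689692892575539953400=2940812098256837097720  T[30][17]=17·21818248085373723570+140694950355081071520=511605167806434372210  T[30][18]=18·2598531274376323650+21818248085373723570=68591811024147549270
Read S(30,16) = 2940812098256837097720, S(30,17) = 511605167806434372210, S(30,18) = 68591811024147549270.

2940812098256837097720, 511605167806434372210, 68591811024147549270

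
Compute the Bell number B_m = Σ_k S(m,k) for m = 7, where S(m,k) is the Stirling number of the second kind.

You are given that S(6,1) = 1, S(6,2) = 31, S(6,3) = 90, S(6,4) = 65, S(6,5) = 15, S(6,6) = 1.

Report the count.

i=7: T(7,1)=0+1·1=1 | T(7,2)=1+2·31=63 | T(7,3)=31+3·90=301 | T(7,4)=90+4·65=350 | T(7,5)=65+5·15=140 | T(7,6)=15+6·1=21 | T(7,7)=1+7·0=1
B_7 = ΣS(7,k) = 1+63+301+350+140+21+1 = 877

877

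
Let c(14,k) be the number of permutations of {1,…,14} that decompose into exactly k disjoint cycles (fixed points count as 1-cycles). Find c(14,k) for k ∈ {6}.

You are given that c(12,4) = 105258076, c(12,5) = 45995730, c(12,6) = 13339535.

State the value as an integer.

i=13: T(13,5)=105258076+12·45995730=657206836 | T(13,6)=45995730+12·13339535=206070150
i=14: T(14,6)=657206836+13·206070150=3336118786
Read c(14,6) = 3336118786.

3336118786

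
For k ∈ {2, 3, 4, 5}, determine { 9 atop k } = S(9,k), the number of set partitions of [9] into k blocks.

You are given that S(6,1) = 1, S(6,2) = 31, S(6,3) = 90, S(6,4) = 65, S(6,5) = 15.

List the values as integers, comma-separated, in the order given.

255, 3025, 7770, 6951

@7  (7,1):1·1+0→1, (7,2):31·2+1→63, (7,3):90·3+31→301, (7,4):65·4+90→350, (7,5):15·5+65→140
@8  (8,1):1·1+0→1, (8,2):63·2+1→127, (8,3):301·3+63→966, (8,4):350·4+301→1701, (8,5):140·5+350→1050
@9  (9,2):127·2+1→255, (9,3):966·3+127→3025, (9,4):1701·4+966→7770, (9,5):1050·5+1701→6951
Read S(9,2) = 255, S(9,3) = 3025, S(9,4) = 7770, S(9,5) = 6951.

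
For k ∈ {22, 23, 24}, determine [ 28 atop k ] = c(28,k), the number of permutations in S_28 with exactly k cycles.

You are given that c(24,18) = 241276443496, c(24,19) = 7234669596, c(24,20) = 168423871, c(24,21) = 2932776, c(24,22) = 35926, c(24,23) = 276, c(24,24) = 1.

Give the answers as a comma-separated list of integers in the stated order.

1845173352165, 38343278610, 626334345

row 25: T[25][19]=24·7234669596+241276443496=414908513800  T[25][20]=24·168423871+7234669596=11276842500  T[25][21]=24·2932776+168423871=238810495  T[25][22]=24·35926+2932776=3795000  T[25][23]=24·276+35926=42550  T[25][24]=24·1+276=300
row 26: T[26][20]=25·11276842500+414908513800=696829576300  T[26][21]=25·238810495+11276842500=17247104875  T[26][22]=25·3795000+238810495=333685495  T[26][23]=25·42550+3795000=4858750  T[26][24]=25·300+42550=50050
row 27: T[27][21]=26·17247104875+696829576300=1145254303050  T[27][22]=26·333685495+17247104875=25922927745  T[27][23]=26·4858750+333685495=460012995  T[27][24]=26·50050+4858750=6160050
row 28: T[28][22]=27·25922927745+1145254303050=1845173352165  T[28][23]=27·460012995+25922927745=38343278610  T[28][24]=27·6160050+460012995=626334345
Read c(28,22) = 1845173352165, c(28,23) = 38343278610, c(28,24) = 626334345.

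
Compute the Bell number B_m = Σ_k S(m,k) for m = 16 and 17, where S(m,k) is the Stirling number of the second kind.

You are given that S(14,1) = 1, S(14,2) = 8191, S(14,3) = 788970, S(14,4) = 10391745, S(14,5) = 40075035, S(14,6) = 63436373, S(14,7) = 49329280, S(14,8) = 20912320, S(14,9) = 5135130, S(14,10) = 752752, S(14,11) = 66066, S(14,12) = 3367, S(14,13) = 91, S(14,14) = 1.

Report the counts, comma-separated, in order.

10480142147, 82864869804

r15: T_15,1=1×1+0=1; T_15,2=2×8191+1=16383; T_15,3=3×788970+8191=2375101; T_15,4=4×10391745+788970=42355950; T_15,5=5×40075035+10391745=210766920; T_15,6=6×63436373+40075035=420693273; T_15,7=7×49329280+63436373=408741333; T_15,8=8×20912320+49329280=216627840; T_15,9=9×5135130+20912320=67128490; T_15,10=10×752752+5135130=12662650; T_15,11=11×66066+752752=1479478; T_15,12=12×3367+66066=106470; T_15,13=13×91+3367=4550; T_15,14=14×1+91=105; T_15,15=15×0+1=1
r16: T_16,1=1×1+0=1; T_16,2=2×16383+1=32767; T_16,3=3×2375101+16383=7141686; T_16,4=4×42355950+2375101=171798901; T_16,5=5×210766920+42355950=1096190550; T_16,6=6×420693273+210766920=2734926558; T_16,7=7×408741333+420693273=3281882604; T_16,8=8×216627840+408741333=2141764053; T_16,9=9×67128490+216627840=820784250; T_16,10=10×12662650+67128490=193754990; T_16,11=11×1479478+12662650=28936908; T_16,12=12×106470+1479478=2757118; T_16,13=13×4550+106470=165620; T_16,14=14×105+4550=6020; T_16,15=15×1+105=120; T_16,16=16×0+1=1
r17: T_17,1=1×1+0=1; T_17,2=2×32767+1=65535; T_17,3=3×7141686+32767=21457825; T_17,4=4×171798901+7141686=694337290; T_17,5=5×1096190550+171798901=5652751651; T_17,6=6×2734926558+1096190550=17505749898; T_17,7=7×3281882604+2734926558=25708104786; T_17,8=8×2141764053+3281882604=20415995028; T_17,9=9×820784250+2141764053=9528822303; T_17,10=10×193754990+820784250=2758334150; T_17,11=11×28936908+193754990=512060978; T_17,12=12×2757118+28936908=62022324; T_17,13=13×165620+2757118=4910178; T_17,14=14×6020+165620=249900; T_17,15=15×120+6020=7820; T_17,16=16×1+120=136; T_17,17=17×0+1=1
B_16 = ΣS(16,k) = 1+32767+7141686+171798901+1096190550+2734926558+3281882604+2141764053+820784250+193754990+28936908+2757118+165620+6020+120+1 = 10480142147
B_17 = ΣS(17,k) = 1+65535+21457825+694337290+5652751651+17505749898+25708104786+20415995028+9528822303+2758334150+512060978+62022324+4910178+249900+7820+136+1 = 82864869804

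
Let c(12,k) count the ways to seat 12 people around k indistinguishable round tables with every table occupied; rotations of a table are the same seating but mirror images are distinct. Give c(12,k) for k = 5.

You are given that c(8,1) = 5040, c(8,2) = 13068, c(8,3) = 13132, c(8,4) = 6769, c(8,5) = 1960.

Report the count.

45995730

r9: T_9,2=8×13068+5040=109584; T_9,3=8×13132+13068=118124; T_9,4=8×6769+13132=67284; T_9,5=8×1960+6769=22449
r10: T_10,3=9×118124+109584=1172700; T_10,4=9×67284+118124=723680; T_10,5=9×22449+67284=269325
r11: T_11,4=10×723680+1172700=8409500; T_11,5=10×269325+723680=3416930
r12: T_12,5=11×3416930+8409500=45995730
Read c(12,5) = 45995730.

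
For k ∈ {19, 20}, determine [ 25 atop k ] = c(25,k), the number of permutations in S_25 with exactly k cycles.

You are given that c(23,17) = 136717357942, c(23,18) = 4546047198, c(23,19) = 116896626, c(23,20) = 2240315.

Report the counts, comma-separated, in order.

414908513800, 11276842500

r24: T_24,18=23×4546047198+136717357942=241276443496; T_24,19=23×116896626+4546047198=7234669596; T_24,20=23×2240315+116896626=168423871
r25: T_25,19=24×7234669596+241276443496=414908513800; T_25,20=24×168423871+7234669596=11276842500
Read c(25,19) = 414908513800, c(25,20) = 11276842500.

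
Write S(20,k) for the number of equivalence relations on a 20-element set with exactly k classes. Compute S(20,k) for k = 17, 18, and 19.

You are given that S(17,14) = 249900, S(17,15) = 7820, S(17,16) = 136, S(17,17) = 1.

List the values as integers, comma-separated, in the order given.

741285, 15675, 190

[18] T[18,15]:15*7820+249900=367200 · T[18,16]:16*136+7820=9996 · T[18,17]:17*1+136=153 · T[18,18]:18*0+1=1
[19] T[19,16]:16*9996+367200=527136 · T[19,17]:17*153+9996=12597 · T[19,18]:18*1+153=171 · T[19,19]:19*0+1=1
[20] T[20,17]:17*12597+527136=741285 · T[20,18]:18*171+12597=15675 · T[20,19]:19*1+171=190
Read S(20,17) = 741285, S(20,18) = 15675, S(20,19) = 190.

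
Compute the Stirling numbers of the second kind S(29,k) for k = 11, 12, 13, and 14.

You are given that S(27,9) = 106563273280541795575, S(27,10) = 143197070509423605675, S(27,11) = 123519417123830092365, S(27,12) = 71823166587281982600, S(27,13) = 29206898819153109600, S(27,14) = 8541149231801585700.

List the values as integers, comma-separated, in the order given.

18059551225961878690915, 13326679652926121224470, 6855064482242755179765, 2534474684137526739000

r28: T_28,10=10×143197070509423605675+106563273280541795575=1538533978374777852325; T_28,11=11×123519417123830092365+143197070509423605675=1501910658871554621690; T_28,12=12×71823166587281982600+123519417123830092365=985397416171213883565; T_28,13=13×29206898819153109600+71823166587281982600=451512851236272407400; T_28,14=14×8541149231801585700+29206898819153109600=148782988064375309400
r29: T_29,11=11×1501910658871554621690+1538533978374777852325=18059551225961878690915; T_29,12=12×985397416171213883565+1501910658871554621690=13326679652926121224470; T_29,13=13×451512851236272407400+985397416171213883565=6855064482242755179765; T_29,14=14×148782988064375309400+451512851236272407400=2534474684137526739000
Read S(29,11) = 18059551225961878690915, S(29,12) = 13326679652926121224470, S(29,13) = 6855064482242755179765, S(29,14) = 2534474684137526739000.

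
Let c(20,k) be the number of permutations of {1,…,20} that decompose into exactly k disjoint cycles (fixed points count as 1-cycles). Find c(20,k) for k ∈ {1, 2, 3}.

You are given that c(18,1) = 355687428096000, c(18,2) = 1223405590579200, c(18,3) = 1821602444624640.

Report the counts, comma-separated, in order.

[19] T[19,1]:18*355687428096000+0=6402373705728000 · T[19,2]:18*1223405590579200+355687428096000=22376988058521600 · T[19,3]:18*1821602444624640+1223405590579200=34012249593822720
[20] T[20,1]:19*6402373705728000+0=121645100408832000 · T[20,2]:19*22376988058521600+6402373705728000=431565146817638400 · T[20,3]:19*34012249593822720+22376988058521600=668609730341153280
Read c(20,1) = 121645100408832000, c(20,2) = 431565146817638400, c(20,3) = 668609730341153280.

121645100408832000, 431565146817638400, 668609730341153280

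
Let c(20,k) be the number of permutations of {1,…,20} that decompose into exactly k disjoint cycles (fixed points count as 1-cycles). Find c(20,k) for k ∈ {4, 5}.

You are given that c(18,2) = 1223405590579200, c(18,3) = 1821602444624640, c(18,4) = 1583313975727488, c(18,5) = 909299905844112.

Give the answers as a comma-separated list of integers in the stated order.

i=19: T(19,3)=1223405590579200+18·1821602444624640=34012249593822720 | T(19,4)=1821602444624640+18·1583313975727488=30321254007719424 | T(19,5)=1583313975727488+18·909299905844112=17950712280921504
i=20: T(20,4)=34012249593822720+19·30321254007719424=610116075740491776 | T(20,5)=30321254007719424+19·17950712280921504=371384787345228000
Read c(20,4) = 610116075740491776, c(20,5) = 371384787345228000.

610116075740491776, 371384787345228000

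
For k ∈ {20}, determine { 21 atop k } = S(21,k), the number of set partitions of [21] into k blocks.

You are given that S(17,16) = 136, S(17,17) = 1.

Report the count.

i=18: T(18,17)=136+17·1=153 | T(18,18)=1+18·0=1
i=19: T(19,18)=153+18·1=171 | T(19,19)=1+19·0=1
i=20: T(20,19)=171+19·1=190 | T(20,20)=1+20·0=1
i=21: T(21,20)=190+20·1=210
Read S(21,20) = 210.

210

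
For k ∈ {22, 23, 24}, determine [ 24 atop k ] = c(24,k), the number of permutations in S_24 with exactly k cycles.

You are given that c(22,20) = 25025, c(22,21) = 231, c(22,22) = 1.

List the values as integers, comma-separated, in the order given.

r23: T_23,21=22×231+25025=30107; T_23,22=22×1+231=253; T_23,23=22×0+1=1
r24: T_24,22=23×253+30107=35926; T_24,23=23×1+253=276; T_24,24=23×0+1=1
Read c(24,22) = 35926, c(24,23) = 276, c(24,24) = 1.

35926, 276, 1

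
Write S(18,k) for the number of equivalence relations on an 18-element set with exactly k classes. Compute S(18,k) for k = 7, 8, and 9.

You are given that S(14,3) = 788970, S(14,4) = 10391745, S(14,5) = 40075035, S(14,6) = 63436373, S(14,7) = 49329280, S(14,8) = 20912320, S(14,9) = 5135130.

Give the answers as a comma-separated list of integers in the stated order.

197462483400, 189036065010, 106175395755

i=15: T(15,4)=788970+4·10391745=42355950 | T(15,5)=10391745+5·40075035=210766920 | T(15,6)=40075035+6·63436373=420693273 | T(15,7)=63436373+7·49329280=408741333 | T(15,8)=49329280+8·20912320=216627840 | T(15,9)=20912320+9·5135130=67128490
i=16: T(16,5)=42355950+5·210766920=1096190550 | T(16,6)=210766920+6·420693273=2734926558 | T(16,7)=420693273+7·408741333=3281882604 | T(16,8)=408741333+8·216627840=2141764053 | T(16,9)=216627840+9·67128490=820784250
i=17: T(17,6)=1096190550+6·2734926558=17505749898 | T(17,7)=2734926558+7·3281882604=25708104786 | T(17,8)=3281882604+8·2141764053=20415995028 | T(17,9)=2141764053+9·820784250=9528822303
i=18: T(18,7)=17505749898+7·25708104786=197462483400 | T(18,8)=25708104786+8·20415995028=189036065010 | T(18,9)=20415995028+9·9528822303=106175395755
Read S(18,7) = 197462483400, S(18,8) = 189036065010, S(18,9) = 106175395755.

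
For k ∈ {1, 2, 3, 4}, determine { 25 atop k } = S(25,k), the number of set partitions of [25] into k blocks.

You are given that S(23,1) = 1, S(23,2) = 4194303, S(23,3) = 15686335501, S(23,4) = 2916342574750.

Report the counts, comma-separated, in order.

r24: T_24,1=1×1+0=1; T_24,2=2×4194303+1=8388607; T_24,3=3×15686335501+4194303=47063200806; T_24,4=4×2916342574750+15686335501=11681056634501
r25: T_25,1=1×1+0=1; T_25,2=2×8388607+1=16777215; T_25,3=3×47063200806+8388607=141197991025; T_25,4=4×11681056634501+47063200806=46771289738810
Read S(25,1) = 1, S(25,2) = 16777215, S(25,3) = 141197991025, S(25,4) = 46771289738810.

1, 16777215, 141197991025, 46771289738810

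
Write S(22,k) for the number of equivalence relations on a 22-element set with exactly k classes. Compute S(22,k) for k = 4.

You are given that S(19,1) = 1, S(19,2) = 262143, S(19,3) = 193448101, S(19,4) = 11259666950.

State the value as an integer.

727778623825

row 20: T[20][2]=2·262143+1=524287  T[20][3]=3·193448101+262143=580606446  T[20][4]=4·11259666950+193448101=45232115901
row 21: T[21][3]=3·580606446+524287=1742343625  T[21][4]=4·45232115901+580606446=181509070050
row 22: T[22][4]=4·181509070050+1742343625=727778623825
Read S(22,4) = 727778623825.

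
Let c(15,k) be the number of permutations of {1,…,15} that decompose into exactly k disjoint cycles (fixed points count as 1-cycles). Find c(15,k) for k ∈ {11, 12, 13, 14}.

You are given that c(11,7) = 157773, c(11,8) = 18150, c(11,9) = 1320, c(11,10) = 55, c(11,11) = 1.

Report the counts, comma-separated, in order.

@12  (12,8):18150·11+157773→357423, (12,9):1320·11+18150→32670, (12,10):55·11+1320→1925, (12,11):1·11+55→66, (12,12):0·11+1→1
@13  (13,9):32670·12+357423→749463, (13,10):1925·12+32670→55770, (13,11):66·12+1925→2717, (13,12):1·12+66→78, (13,13):0·12+1→1
@14  (14,10):55770·13+749463→1474473, (14,11):2717·13+55770→91091, (14,12):78·13+2717→3731, (14,13):1·13+78→91, (14,14):0·13+1→1
@15  (15,11):91091·14+1474473→2749747, (15,12):3731·14+91091→143325, (15,13):91·14+3731→5005, (15,14):1·14+91→105
Read c(15,11) = 2749747, c(15,12) = 143325, c(15,13) = 5005, c(15,14) = 105.

2749747, 143325, 5005, 105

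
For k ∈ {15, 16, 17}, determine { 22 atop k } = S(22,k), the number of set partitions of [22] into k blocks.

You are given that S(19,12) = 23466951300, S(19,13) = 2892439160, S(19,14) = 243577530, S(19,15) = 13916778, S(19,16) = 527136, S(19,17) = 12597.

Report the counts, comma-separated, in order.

345615943200, 26046574004, 1404142047

[20] T[20,13]:13*2892439160+23466951300=61068660380 · T[20,14]:14*243577530+2892439160=6302524580 · T[20,15]:15*13916778+243577530=452329200 · T[20,16]:16*527136+13916778=22350954 · T[20,17]:17*12597+527136=741285
[21] T[21,14]:14*6302524580+61068660380=149304004500 · T[21,15]:15*452329200+6302524580=13087462580 · T[21,16]:16*22350954+452329200=809944464 · T[21,17]:17*741285+22350954=34952799
[22] T[22,15]:15*13087462580+149304004500=345615943200 · T[22,16]:16*809944464+13087462580=26046574004 · T[22,17]:17*34952799+809944464=1404142047
Read S(22,15) = 345615943200, S(22,16) = 26046574004, S(22,17) = 1404142047.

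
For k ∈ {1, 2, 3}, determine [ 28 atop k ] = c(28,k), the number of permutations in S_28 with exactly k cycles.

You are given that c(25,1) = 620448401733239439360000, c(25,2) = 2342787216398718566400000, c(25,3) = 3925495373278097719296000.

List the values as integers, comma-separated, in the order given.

10888869450418352160768000000, 42373564558110787183902720000, 73689668464006010184007680000

[26] T[26,1]:25*620448401733239439360000+0=15511210043330985984000000 · T[26,2]:25*2342787216398718566400000+620448401733239439360000=59190128811701203599360000 · T[26,3]:25*3925495373278097719296000+2342787216398718566400000=100480171548351161548800000
[27] T[27,1]:26*15511210043330985984000000+0=403291461126605635584000000 · T[27,2]:26*59190128811701203599360000+15511210043330985984000000=1554454559147562279567360000 · T[27,3]:26*100480171548351161548800000+59190128811701203599360000=2671674589068831403868160000
[28] T[28,1]:27*403291461126605635584000000+0=10888869450418352160768000000 · T[28,2]:27*1554454559147562279567360000+403291461126605635584000000=42373564558110787183902720000 · T[28,3]:27*2671674589068831403868160000+1554454559147562279567360000=73689668464006010184007680000
Read c(28,1) = 10888869450418352160768000000, c(28,2) = 42373564558110787183902720000, c(28,3) = 73689668464006010184007680000.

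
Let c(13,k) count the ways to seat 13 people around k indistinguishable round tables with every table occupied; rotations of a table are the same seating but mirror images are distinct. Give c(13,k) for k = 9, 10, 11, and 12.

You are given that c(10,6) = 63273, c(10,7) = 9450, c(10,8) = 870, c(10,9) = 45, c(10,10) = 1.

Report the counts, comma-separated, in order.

749463, 55770, 2717, 78

[11] T[11,7]:10*9450+63273=157773 · T[11,8]:10*870+9450=18150 · T[11,9]:10*45+870=1320 · T[11,10]:10*1+45=55 · T[11,11]:10*0+1=1
[12] T[12,8]:11*18150+157773=357423 · T[12,9]:11*1320+18150=32670 · T[12,10]:11*55+1320=1925 · T[12,11]:11*1+55=66 · T[12,12]:11*0+1=1
[13] T[13,9]:12*32670+357423=749463 · T[13,10]:12*1925+32670=55770 · T[13,11]:12*66+1925=2717 · T[13,12]:12*1+66=78
Read c(13,9) = 749463, c(13,10) = 55770, c(13,11) = 2717, c(13,12) = 78.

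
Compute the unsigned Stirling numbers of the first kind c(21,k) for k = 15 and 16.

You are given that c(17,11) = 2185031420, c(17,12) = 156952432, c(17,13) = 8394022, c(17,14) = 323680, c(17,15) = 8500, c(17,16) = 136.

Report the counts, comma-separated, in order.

40171771630, 1672280820

[18] T[18,12]:17*156952432+2185031420=4853222764 · T[18,13]:17*8394022+156952432=299650806 · T[18,14]:17*323680+8394022=13896582 · T[18,15]:17*8500+323680=468180 · T[18,16]:17*136+8500=10812
[19] T[19,13]:18*299650806+4853222764=10246937272 · T[19,14]:18*13896582+299650806=549789282 · T[19,15]:18*468180+13896582=22323822 · T[19,16]:18*10812+468180=662796
[20] T[20,14]:19*549789282+10246937272=20692933630 · T[20,15]:19*22323822+549789282=973941900 · T[20,16]:19*662796+22323822=34916946
[21] T[21,15]:20*973941900+20692933630=40171771630 · T[21,16]:20*34916946+973941900=1672280820
Read c(21,15) = 40171771630, c(21,16) = 1672280820.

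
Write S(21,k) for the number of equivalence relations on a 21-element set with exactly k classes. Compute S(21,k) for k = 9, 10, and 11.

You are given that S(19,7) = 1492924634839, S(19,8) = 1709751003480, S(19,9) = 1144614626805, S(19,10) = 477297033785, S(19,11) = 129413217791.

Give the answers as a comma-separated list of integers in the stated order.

123272476465204, 71187132291275, 26826851689001

[20] T[20,8]:8*1709751003480+1492924634839=15170932662679 · T[20,9]:9*1144614626805+1709751003480=12011282644725 · T[20,10]:10*477297033785+1144614626805=5917584964655 · T[20,11]:11*129413217791+477297033785=1900842429486
[21] T[21,9]:9*12011282644725+15170932662679=123272476465204 · T[21,10]:10*5917584964655+12011282644725=71187132291275 · T[21,11]:11*1900842429486+5917584964655=26826851689001
Read S(21,9) = 123272476465204, S(21,10) = 71187132291275, S(21,11) = 26826851689001.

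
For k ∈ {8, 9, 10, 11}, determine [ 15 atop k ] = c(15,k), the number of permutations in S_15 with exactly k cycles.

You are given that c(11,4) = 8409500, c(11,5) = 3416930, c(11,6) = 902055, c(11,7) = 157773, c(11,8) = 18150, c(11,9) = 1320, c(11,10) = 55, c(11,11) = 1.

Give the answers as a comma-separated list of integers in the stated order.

i=12: T(12,5)=8409500+11·3416930=45995730 | T(12,6)=3416930+11·902055=13339535 | T(12,7)=902055+11·157773=2637558 | T(12,8)=157773+11·18150=357423 | T(12,9)=18150+11·1320=32670 | T(12,10)=1320+11·55=1925 | T(12,11)=55+11·1=66
i=13: T(13,6)=45995730+12·13339535=206070150 | T(13,7)=13339535+12·2637558=44990231 | T(13,8)=2637558+12·357423=6926634 | T(13,9)=357423+12·32670=749463 | T(13,10)=32670+12·1925=55770 | T(13,11)=1925+12·66=2717
i=14: T(14,7)=206070150+13·44990231=790943153 | T(14,8)=44990231+13·6926634=135036473 | T(14,9)=6926634+13·749463=16669653 | T(14,10)=749463+13·55770=1474473 | T(14,11)=55770+13·2717=91091
i=15: T(15,8)=790943153+14·135036473=2681453775 | T(15,9)=135036473+14·16669653=368411615 | T(15,10)=16669653+14·1474473=37312275 | T(15,11)=1474473+14·91091=2749747
Read c(15,8) = 2681453775, c(15,9) = 368411615, c(15,10) = 37312275, c(15,11) = 2749747.

2681453775, 368411615, 37312275, 2749747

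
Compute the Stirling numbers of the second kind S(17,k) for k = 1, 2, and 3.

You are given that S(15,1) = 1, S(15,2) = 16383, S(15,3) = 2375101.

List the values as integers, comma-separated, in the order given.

r16: T_16,1=1×1+0=1; T_16,2=2×16383+1=32767; T_16,3=3×2375101+16383=7141686
r17: T_17,1=1×1+0=1; T_17,2=2×32767+1=65535; T_17,3=3×7141686+32767=21457825
Read S(17,1) = 1, S(17,2) = 65535, S(17,3) = 21457825.

1, 65535, 21457825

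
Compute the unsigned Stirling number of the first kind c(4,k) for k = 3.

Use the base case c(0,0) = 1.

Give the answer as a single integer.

6

i=1: T(1,1)=1+0·0=1
i=2: T(2,1)=0+1·1=1 | T(2,2)=1+1·0=1
i=3: T(3,2)=1+2·1=3 | T(3,3)=1+2·0=1
i=4: T(4,3)=3+3·1=6
Read c(4,3) = 6.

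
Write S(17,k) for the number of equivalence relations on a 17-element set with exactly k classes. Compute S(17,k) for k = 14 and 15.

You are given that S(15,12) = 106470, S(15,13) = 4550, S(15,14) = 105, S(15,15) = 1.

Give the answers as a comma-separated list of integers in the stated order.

i=16: T(16,13)=106470+13·4550=165620 | T(16,14)=4550+14·105=6020 | T(16,15)=105+15·1=120
i=17: T(17,14)=165620+14·6020=249900 | T(17,15)=6020+15·120=7820
Read S(17,14) = 249900, S(17,15) = 7820.

249900, 7820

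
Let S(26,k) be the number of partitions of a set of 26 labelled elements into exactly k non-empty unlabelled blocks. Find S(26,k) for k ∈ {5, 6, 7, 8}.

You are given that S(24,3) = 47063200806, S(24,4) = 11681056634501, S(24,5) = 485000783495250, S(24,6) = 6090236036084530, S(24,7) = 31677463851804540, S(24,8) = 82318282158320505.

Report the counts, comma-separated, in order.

r25: T_25,4=4×11681056634501+47063200806=46771289738810; T_25,5=5×485000783495250+11681056634501=2436684974110751; T_25,6=6×6090236036084530+485000783495250=37026417000002430; T_25,7=7×31677463851804540+6090236036084530=227832482998716310; T_25,8=8×82318282158320505+31677463851804540=690223721118368580
r26: T_26,5=5×2436684974110751+46771289738810=12230196160292565; T_26,6=6×37026417000002430+2436684974110751=224595186974125331; T_26,7=7×227832482998716310+37026417000002430=1631853797991016600; T_26,8=8×690223721118368580+227832482998716310=5749622251945664950
Read S(26,5) = 12230196160292565, S(26,6) = 224595186974125331, S(26,7) = 1631853797991016600, S(26,8) = 5749622251945664950.

12230196160292565, 224595186974125331, 1631853797991016600, 5749622251945664950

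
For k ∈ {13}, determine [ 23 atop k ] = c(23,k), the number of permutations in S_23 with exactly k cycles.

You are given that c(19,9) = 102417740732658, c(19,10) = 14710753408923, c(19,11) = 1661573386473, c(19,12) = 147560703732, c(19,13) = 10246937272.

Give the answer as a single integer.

row 20: T[20][10]=19·14710753408923+102417740732658=381922055502195  T[20][11]=19·1661573386473+14710753408923=46280647751910  T[20][12]=19·147560703732+1661573386473=4465226757381  T[20][13]=19·10246937272+147560703732=342252511900
row 21: T[21][11]=20·46280647751910+381922055502195=1307535010540395  T[21][12]=20·4465226757381+46280647751910=135585182899530  T[21][13]=20·342252511900+4465226757381=11310276995381
row 22: T[22][12]=21·135585182899530+1307535010540395=4154823851430525  T[22][13]=21·11310276995381+135585182899530=373100999802531
row 23: T[23][13]=22·373100999802531+4154823851430525=12363045847086207
Read c(23,13) = 12363045847086207.

12363045847086207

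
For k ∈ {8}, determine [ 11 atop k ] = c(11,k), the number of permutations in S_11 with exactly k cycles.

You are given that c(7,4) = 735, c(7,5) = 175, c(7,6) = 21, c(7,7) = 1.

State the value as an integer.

i=8: T(8,5)=735+7·175=1960 | T(8,6)=175+7·21=322 | T(8,7)=21+7·1=28 | T(8,8)=1+7·0=1
i=9: T(9,6)=1960+8·322=4536 | T(9,7)=322+8·28=546 | T(9,8)=28+8·1=36
i=10: T(10,7)=4536+9·546=9450 | T(10,8)=546+9·36=870
i=11: T(11,8)=9450+10·870=18150
Read c(11,8) = 18150.

18150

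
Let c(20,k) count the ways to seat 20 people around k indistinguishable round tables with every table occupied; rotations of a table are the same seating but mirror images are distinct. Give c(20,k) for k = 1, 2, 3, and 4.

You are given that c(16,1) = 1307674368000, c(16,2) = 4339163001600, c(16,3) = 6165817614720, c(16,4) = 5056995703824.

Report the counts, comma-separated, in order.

i=17: T(17,1)=0+16·1307674368000=20922789888000 | T(17,2)=1307674368000+16·4339163001600=70734282393600 | T(17,3)=4339163001600+16·6165817614720=102992244837120 | T(17,4)=6165817614720+16·5056995703824=87077748875904
i=18: T(18,1)=0+17·20922789888000=355687428096000 | T(18,2)=20922789888000+17·70734282393600=1223405590579200 | T(18,3)=70734282393600+17·102992244837120=1821602444624640 | T(18,4)=102992244837120+17·87077748875904=1583313975727488
i=19: T(19,1)=0+18·355687428096000=6402373705728000 | T(19,2)=355687428096000+18·1223405590579200=22376988058521600 | T(19,3)=1223405590579200+18·1821602444624640=34012249593822720 | T(19,4)=1821602444624640+18·1583313975727488=30321254007719424
i=20: T(20,1)=0+19·6402373705728000=121645100408832000 | T(20,2)=6402373705728000+19·22376988058521600=431565146817638400 | T(20,3)=22376988058521600+19·34012249593822720=668609730341153280 | T(20,4)=34012249593822720+19·30321254007719424=610116075740491776
Read c(20,1) = 121645100408832000, c(20,2) = 431565146817638400, c(20,3) = 668609730341153280, c(20,4) = 610116075740491776.

121645100408832000, 431565146817638400, 668609730341153280, 610116075740491776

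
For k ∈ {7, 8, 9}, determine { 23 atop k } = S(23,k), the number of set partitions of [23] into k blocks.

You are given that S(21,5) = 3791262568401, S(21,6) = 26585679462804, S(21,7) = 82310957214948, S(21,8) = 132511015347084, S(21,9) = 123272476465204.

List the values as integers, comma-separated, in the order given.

4382641999117305, 9741955019900400, 12320068811796900

@22  (22,6):26585679462804·6+3791262568401→163305339345225, (22,7):82310957214948·7+26585679462804→602762379967440, (22,8):132511015347084·8+82310957214948→1142399079991620, (22,9):123272476465204·9+132511015347084→1241963303533920
@23  (23,7):602762379967440·7+163305339345225→4382641999117305, (23,8):1142399079991620·8+602762379967440→9741955019900400, (23,9):1241963303533920·9+1142399079991620→12320068811796900
Read S(23,7) = 4382641999117305, S(23,8) = 9741955019900400, S(23,9) = 12320068811796900.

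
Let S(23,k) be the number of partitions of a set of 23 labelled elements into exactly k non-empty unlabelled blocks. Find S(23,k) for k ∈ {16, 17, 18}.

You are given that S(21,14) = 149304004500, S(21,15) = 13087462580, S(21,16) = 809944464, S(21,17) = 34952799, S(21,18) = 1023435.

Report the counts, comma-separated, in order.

762361127264, 49916988803, 2364885369

[22] T[22,15]:15*13087462580+149304004500=345615943200 · T[22,16]:16*809944464+13087462580=26046574004 · T[22,17]:17*34952799+809944464=1404142047 · T[22,18]:18*1023435+34952799=53374629
[23] T[23,16]:16*26046574004+345615943200=762361127264 · T[23,17]:17*1404142047+26046574004=49916988803 · T[23,18]:18*53374629+1404142047=2364885369
Read S(23,16) = 762361127264, S(23,17) = 49916988803, S(23,18) = 2364885369.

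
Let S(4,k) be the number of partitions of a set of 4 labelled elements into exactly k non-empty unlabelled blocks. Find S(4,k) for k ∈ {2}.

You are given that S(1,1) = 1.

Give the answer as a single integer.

[2] T[2,1]:1*1+0=1 · T[2,2]:2*0+1=1
[3] T[3,1]:1*1+0=1 · T[3,2]:2*1+1=3
[4] T[4,2]:2*3+1=7
Read S(4,2) = 7.

7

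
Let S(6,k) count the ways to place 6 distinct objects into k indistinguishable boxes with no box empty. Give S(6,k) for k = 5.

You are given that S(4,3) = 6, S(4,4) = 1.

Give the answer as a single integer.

i=5: T(5,4)=6+4·1=10 | T(5,5)=1+5·0=1
i=6: T(6,5)=10+5·1=15
Read S(6,5) = 15.

15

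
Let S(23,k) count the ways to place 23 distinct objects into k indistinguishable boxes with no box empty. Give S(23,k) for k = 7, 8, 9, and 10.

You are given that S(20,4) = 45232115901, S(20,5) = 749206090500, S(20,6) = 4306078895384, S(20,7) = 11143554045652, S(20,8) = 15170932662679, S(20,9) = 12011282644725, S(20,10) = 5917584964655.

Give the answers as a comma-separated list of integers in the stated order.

4382641999117305, 9741955019900400, 12320068811796900, 9593401297313460

[21] T[21,5]:5*749206090500+45232115901=3791262568401 · T[21,6]:6*4306078895384+749206090500=26585679462804 · T[21,7]:7*11143554045652+4306078895384=82310957214948 · T[21,8]:8*15170932662679+11143554045652=132511015347084 · T[21,9]:9*12011282644725+15170932662679=123272476465204 · T[21,10]:10*5917584964655+12011282644725=71187132291275
[22] T[22,6]:6*26585679462804+3791262568401=163305339345225 · T[22,7]:7*82310957214948+26585679462804=602762379967440 · T[22,8]:8*132511015347084+82310957214948=1142399079991620 · T[22,9]:9*123272476465204+132511015347084=1241963303533920 · T[22,10]:10*71187132291275+123272476465204=835143799377954
[23] T[23,7]:7*602762379967440+163305339345225=4382641999117305 · T[23,8]:8*1142399079991620+602762379967440=9741955019900400 · T[23,9]:9*1241963303533920+1142399079991620=12320068811796900 · T[23,10]:10*835143799377954+1241963303533920=9593401297313460
Read S(23,7) = 4382641999117305, S(23,8) = 9741955019900400, S(23,9) = 12320068811796900, S(23,10) = 9593401297313460.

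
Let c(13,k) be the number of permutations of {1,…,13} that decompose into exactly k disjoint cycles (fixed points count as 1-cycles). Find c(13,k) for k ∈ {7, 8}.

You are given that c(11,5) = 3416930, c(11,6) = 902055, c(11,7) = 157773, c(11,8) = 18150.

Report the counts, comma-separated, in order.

i=12: T(12,6)=3416930+11·902055=13339535 | T(12,7)=902055+11·157773=2637558 | T(12,8)=157773+11·18150=357423
i=13: T(13,7)=13339535+12·2637558=44990231 | T(13,8)=2637558+12·357423=6926634
Read c(13,7) = 44990231, c(13,8) = 6926634.

44990231, 6926634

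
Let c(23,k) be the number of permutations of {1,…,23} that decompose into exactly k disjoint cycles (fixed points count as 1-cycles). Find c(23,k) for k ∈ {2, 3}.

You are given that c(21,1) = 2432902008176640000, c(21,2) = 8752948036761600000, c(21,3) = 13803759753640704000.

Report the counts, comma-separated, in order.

4148476779335454720000, 6756146673770930688000

r22: T_22,1=21×2432902008176640000+0=51090942171709440000; T_22,2=21×8752948036761600000+2432902008176640000=186244810780170240000; T_22,3=21×13803759753640704000+8752948036761600000=298631902863216384000
r23: T_23,2=22×186244810780170240000+51090942171709440000=4148476779335454720000; T_23,3=22×298631902863216384000+186244810780170240000=6756146673770930688000
Read c(23,2) = 4148476779335454720000, c(23,3) = 6756146673770930688000.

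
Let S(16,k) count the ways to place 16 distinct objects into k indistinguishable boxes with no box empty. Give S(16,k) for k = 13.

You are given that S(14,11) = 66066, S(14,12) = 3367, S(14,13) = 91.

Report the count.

165620

r15: T_15,12=12×3367+66066=106470; T_15,13=13×91+3367=4550
r16: T_16,13=13×4550+106470=165620
Read S(16,13) = 165620.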